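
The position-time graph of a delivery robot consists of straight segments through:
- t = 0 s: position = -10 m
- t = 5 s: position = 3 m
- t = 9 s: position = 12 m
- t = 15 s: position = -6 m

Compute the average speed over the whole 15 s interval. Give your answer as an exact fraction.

8/3 m/s

Average speed = (total path length)/(elapsed time); on a piecewise-linear x-t graph the path length is Σ|Δx|.
0–5 s: |Δx| = |3 − -10| = 13 m
5–9 s: |Δx| = |12 − 3| = 9 m
9–15 s: |Δx| = |-6 − 12| = 18 m
Total path = 40 m; average speed = 40/15 = 8/3 m/s.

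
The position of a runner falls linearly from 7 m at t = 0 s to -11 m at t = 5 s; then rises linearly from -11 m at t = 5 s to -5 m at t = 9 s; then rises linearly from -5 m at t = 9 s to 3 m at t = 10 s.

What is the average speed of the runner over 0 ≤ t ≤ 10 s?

Average speed = (total path length)/(elapsed time); on a piecewise-linear x-t graph the path length is Σ|Δx|.
0–5 s: |Δx| = |-11 − 7| = 18 m
5–9 s: |Δx| = |-5 − -11| = 6 m
9–10 s: |Δx| = |3 − -5| = 8 m
Total path = 32 m; average speed = 32/10 = 3.2 m/s.

3.2 m/s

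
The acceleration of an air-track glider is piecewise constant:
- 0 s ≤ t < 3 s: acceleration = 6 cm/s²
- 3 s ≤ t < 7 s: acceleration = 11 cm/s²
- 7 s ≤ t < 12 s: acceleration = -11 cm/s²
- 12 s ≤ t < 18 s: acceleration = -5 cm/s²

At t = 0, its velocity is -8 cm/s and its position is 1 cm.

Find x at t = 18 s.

168.5 cm

On each constant-a segment, Δv = aΔt and Δx = v₀Δt + ½aΔt²; chain segment to segment.
0–3 s: v starts -8 cm/s; Δx = -8·3 + ½·6·3² = 3 cm; v ends 10 cm/s.
3–7 s: v starts 10 cm/s; Δx = 10·4 + ½·11·4² = 128 cm; v ends 54 cm/s.
7–12 s: v starts 54 cm/s; Δx = 54·5 + ½·-11·5² = 132.5 cm; v ends -1 cm/s.
12–18 s: v starts -1 cm/s; Δx = -1·6 + ½·-5·6² = -96 cm; v ends -31 cm/s.
x(18) = 1 + Σ Δx = 168.5 cm.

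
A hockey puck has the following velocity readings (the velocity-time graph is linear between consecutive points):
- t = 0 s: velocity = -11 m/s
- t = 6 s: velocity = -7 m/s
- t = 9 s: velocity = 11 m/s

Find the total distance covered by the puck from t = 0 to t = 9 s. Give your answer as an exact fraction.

Total distance travelled is ∫|v| dt — sum the magnitudes of each area piece.
0–6 s: |½(-11 + -7)(6)| = 54 m
6–9 s: v = 0 at t = 43/6 s; triangle areas 49/12 + 121/12 = 85/6 m
Total distance = 409/6 m

409/6 m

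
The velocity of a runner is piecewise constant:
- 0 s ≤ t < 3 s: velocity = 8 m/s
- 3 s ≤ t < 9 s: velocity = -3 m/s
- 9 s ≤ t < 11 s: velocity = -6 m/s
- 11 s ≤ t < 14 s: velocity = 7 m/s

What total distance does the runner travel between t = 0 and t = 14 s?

75 m

Distance (not displacement) is the total path length: add the absolute areas under v-t.
0–3 s: |8| × 3 = 24 m
3–9 s: |-3| × 6 = 18 m
9–11 s: |-6| × 2 = 12 m
11–14 s: |7| × 3 = 21 m
Total distance = 75 m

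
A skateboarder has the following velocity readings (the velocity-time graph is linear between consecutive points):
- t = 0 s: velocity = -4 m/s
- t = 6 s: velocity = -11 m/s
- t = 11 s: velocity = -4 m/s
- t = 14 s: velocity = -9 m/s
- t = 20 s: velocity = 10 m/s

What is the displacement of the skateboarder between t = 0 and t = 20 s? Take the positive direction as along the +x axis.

-99 m

Net displacement equals the area under the velocity-time graph (areas below the axis count negative).
0–6 s: ½(-4 + -11)(6) = -45 m
6–11 s: ½(-11 + -4)(5) = -37.5 m
11–14 s: ½(-4 + -9)(3) = -19.5 m
14–20 s: ½(-9 + 10)(6) = 3 m
Net displacement = -99 m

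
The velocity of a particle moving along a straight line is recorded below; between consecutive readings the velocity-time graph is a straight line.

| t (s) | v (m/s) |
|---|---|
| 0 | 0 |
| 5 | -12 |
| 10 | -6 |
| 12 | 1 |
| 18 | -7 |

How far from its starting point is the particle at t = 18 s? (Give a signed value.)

-98 m

Displacement is the signed area under the v-t curve.
0–5 s: ½(0 + -12)(5) = -30 m
5–10 s: ½(-12 + -6)(5) = -45 m
10–12 s: ½(-6 + 1)(2) = -5 m
12–18 s: ½(1 + -7)(6) = -18 m
Net displacement = -98 m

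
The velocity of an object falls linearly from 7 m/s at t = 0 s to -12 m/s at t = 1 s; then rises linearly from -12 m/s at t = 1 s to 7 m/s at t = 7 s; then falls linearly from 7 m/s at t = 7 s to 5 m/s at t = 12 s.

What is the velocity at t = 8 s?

On 7–12 s the graph is linear from 7 to 5 m/s: v(8) = 7 + (5 − 7)·(8 − 7)/(12 − 7) = 6.6 m/s.

6.6 m/s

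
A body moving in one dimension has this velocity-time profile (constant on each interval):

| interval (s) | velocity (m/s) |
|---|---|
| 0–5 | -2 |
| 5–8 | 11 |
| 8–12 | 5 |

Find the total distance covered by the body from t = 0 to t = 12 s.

63 m

Total distance travelled is ∫|v| dt — sum the magnitudes of each area piece.
0–5 s: |-2| × 5 = 10 m
5–8 s: |11| × 3 = 33 m
8–12 s: |5| × 4 = 20 m
Total distance = 63 m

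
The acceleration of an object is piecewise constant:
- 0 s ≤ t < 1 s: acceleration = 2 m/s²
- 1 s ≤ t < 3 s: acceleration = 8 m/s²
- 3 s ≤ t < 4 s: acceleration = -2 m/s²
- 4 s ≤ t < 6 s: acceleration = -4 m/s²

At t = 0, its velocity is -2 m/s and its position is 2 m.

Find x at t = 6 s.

52 m

On each constant-a segment, Δv = aΔt and Δx = v₀Δt + ½aΔt²; chain segment to segment.
0–1 s: v starts -2 m/s; Δx = -2·1 + ½·2·1² = -1 m; v ends 0 m/s.
1–3 s: v starts 0 m/s; Δx = 0·2 + ½·8·2² = 16 m; v ends 16 m/s.
3–4 s: v starts 16 m/s; Δx = 16·1 + ½·-2·1² = 15 m; v ends 14 m/s.
4–6 s: v starts 14 m/s; Δx = 14·2 + ½·-4·2² = 20 m; v ends 6 m/s.
x(6) = 2 + Σ Δx = 52 m.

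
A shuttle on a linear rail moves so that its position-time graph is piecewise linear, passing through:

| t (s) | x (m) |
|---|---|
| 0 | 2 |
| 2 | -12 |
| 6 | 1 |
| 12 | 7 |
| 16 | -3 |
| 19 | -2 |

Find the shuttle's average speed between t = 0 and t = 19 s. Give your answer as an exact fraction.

44/19 m/s

Average speed = (total path length)/(elapsed time); on a piecewise-linear x-t graph the path length is Σ|Δx|.
0–2 s: |Δx| = |-12 − 2| = 14 m
2–6 s: |Δx| = |1 − -12| = 13 m
6–12 s: |Δx| = |7 − 1| = 6 m
12–16 s: |Δx| = |-3 − 7| = 10 m
16–19 s: |Δx| = |-2 − -3| = 1 m
Total path = 44 m; average speed = 44/19 = 44/19 m/s.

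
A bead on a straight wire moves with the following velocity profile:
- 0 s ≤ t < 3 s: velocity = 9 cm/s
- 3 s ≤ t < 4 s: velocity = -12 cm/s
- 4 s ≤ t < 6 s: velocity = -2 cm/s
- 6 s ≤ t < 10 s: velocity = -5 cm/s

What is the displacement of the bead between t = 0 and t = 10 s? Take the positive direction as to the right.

Net displacement equals the area under the velocity-time graph (areas below the axis count negative).
0–3 s: 9 × 3 = 27 cm
3–4 s: -12 × 1 = -12 cm
4–6 s: -2 × 2 = -4 cm
6–10 s: -5 × 4 = -20 cm
Net displacement = -9 cm

-9 cm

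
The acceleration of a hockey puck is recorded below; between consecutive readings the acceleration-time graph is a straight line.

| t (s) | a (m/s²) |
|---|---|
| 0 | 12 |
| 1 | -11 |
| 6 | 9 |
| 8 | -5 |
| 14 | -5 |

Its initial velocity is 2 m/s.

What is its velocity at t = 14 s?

Δv equals the area under the a-t graph; then v = v₀ + Δv.
0–1 s: ½(12 + -11)(1) = 0.5 m/s
1–6 s: ½(-11 + 9)(5) = -5 m/s
6–8 s: ½(9 + -5)(2) = 4 m/s
8–14 s: -5 × 6 = -30 m/s
Δv = -30.5 m/s, so v(14) = 2 + (-30.5) = -28.5 m/s.

-28.5 m/s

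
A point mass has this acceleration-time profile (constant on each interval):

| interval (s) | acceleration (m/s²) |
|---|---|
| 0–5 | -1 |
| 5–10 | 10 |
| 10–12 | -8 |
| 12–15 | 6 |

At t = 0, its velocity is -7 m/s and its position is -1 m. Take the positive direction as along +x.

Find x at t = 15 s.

169.5 m

On each constant-a segment, Δv = aΔt and Δx = v₀Δt + ½aΔt²; chain segment to segment.
0–5 s: v starts -7 m/s; Δx = -7·5 + ½·-1·5² = -47.5 m; v ends -12 m/s.
5–10 s: v starts -12 m/s; Δx = -12·5 + ½·10·5² = 65 m; v ends 38 m/s.
10–12 s: v starts 38 m/s; Δx = 38·2 + ½·-8·2² = 60 m; v ends 22 m/s.
12–15 s: v starts 22 m/s; Δx = 22·3 + ½·6·3² = 93 m; v ends 40 m/s.
x(15) = -1 + Σ Δx = 169.5 m.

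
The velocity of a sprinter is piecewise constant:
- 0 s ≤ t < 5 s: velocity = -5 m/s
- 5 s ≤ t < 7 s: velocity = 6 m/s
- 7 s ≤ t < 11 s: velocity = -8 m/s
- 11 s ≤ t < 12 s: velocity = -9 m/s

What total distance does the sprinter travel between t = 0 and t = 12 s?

Total distance travelled is ∫|v| dt — sum the magnitudes of each area piece.
0–5 s: |-5| × 5 = 25 m
5–7 s: |6| × 2 = 12 m
7–11 s: |-8| × 4 = 32 m
11–12 s: |-9| × 1 = 9 m
Total distance = 78 m

78 m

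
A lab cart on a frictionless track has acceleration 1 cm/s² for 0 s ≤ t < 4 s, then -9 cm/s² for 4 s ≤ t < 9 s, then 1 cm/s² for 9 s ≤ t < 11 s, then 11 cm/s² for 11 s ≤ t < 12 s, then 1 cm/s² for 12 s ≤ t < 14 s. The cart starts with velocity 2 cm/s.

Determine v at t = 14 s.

-24 cm/s

Δv equals the area under the a-t graph; then v = v₀ + Δv.
0–4 s: 1 × 4 = 4 cm/s
4–9 s: -9 × 5 = -45 cm/s
9–11 s: 1 × 2 = 2 cm/s
11–12 s: 11 × 1 = 11 cm/s
12–14 s: 1 × 2 = 2 cm/s
Δv = -26 cm/s, so v(14) = 2 + (-26) = -24 cm/s.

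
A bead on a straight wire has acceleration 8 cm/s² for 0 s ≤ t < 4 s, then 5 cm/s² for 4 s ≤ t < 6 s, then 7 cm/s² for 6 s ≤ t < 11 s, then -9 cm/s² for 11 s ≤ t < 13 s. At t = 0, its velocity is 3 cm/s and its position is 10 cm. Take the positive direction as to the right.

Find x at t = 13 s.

On each constant-a segment, Δv = aΔt and Δx = v₀Δt + ½aΔt²; chain segment to segment.
0–4 s: v starts 3 cm/s; Δx = 3·4 + ½·8·4² = 76 cm; v ends 35 cm/s.
4–6 s: v starts 35 cm/s; Δx = 35·2 + ½·5·2² = 80 cm; v ends 45 cm/s.
6–11 s: v starts 45 cm/s; Δx = 45·5 + ½·7·5² = 312.5 cm; v ends 80 cm/s.
11–13 s: v starts 80 cm/s; Δx = 80·2 + ½·-9·2² = 142 cm; v ends 62 cm/s.
x(13) = 10 + Σ Δx = 620.5 cm.

620.5 cm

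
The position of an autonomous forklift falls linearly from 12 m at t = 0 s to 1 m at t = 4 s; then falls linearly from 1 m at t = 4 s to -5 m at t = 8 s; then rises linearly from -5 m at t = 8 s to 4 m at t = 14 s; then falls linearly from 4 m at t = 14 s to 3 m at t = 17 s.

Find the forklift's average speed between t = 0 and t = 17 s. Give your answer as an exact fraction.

Average speed = (total path length)/(elapsed time); on a piecewise-linear x-t graph the path length is Σ|Δx|.
0–4 s: |Δx| = |1 − 12| = 11 m
4–8 s: |Δx| = |-5 − 1| = 6 m
8–14 s: |Δx| = |4 − -5| = 9 m
14–17 s: |Δx| = |3 − 4| = 1 m
Total path = 27 m; average speed = 27/17 = 27/17 m/s.

27/17 m/s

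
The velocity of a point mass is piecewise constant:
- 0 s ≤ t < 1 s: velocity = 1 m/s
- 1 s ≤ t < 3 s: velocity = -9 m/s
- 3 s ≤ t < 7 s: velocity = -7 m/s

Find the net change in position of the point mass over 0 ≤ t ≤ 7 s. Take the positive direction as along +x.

Displacement is the signed area under the v-t curve.
0–1 s: 1 × 1 = 1 m
1–3 s: -9 × 2 = -18 m
3–7 s: -7 × 4 = -28 m
Net displacement = -45 m

-45 m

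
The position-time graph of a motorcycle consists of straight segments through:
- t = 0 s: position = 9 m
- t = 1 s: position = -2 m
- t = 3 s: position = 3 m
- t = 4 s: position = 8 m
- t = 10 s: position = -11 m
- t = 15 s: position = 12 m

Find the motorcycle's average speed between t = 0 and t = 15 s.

Average speed = (total path length)/(elapsed time); on a piecewise-linear x-t graph the path length is Σ|Δx|.
0–1 s: |Δx| = |-2 − 9| = 11 m
1–3 s: |Δx| = |3 − -2| = 5 m
3–4 s: |Δx| = |8 − 3| = 5 m
4–10 s: |Δx| = |-11 − 8| = 19 m
10–15 s: |Δx| = |12 − -11| = 23 m
Total path = 63 m; average speed = 63/15 = 4.2 m/s.

4.2 m/s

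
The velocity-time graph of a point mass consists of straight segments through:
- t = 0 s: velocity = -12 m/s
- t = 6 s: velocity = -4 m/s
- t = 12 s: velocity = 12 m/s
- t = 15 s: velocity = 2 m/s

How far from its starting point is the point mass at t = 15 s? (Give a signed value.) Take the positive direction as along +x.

Net displacement equals the area under the velocity-time graph (areas below the axis count negative).
0–6 s: ½(-12 + -4)(6) = -48 m
6–12 s: ½(-4 + 12)(6) = 24 m
12–15 s: ½(12 + 2)(3) = 21 m
Net displacement = -3 m

-3 m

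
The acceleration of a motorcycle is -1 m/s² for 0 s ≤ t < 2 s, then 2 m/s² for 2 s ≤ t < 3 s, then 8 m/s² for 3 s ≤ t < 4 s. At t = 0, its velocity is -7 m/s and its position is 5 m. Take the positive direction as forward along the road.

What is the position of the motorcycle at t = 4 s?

On each constant-a segment, Δv = aΔt and Δx = v₀Δt + ½aΔt²; chain segment to segment.
0–2 s: v starts -7 m/s; Δx = -7·2 + ½·-1·2² = -16 m; v ends -9 m/s.
2–3 s: v starts -9 m/s; Δx = -9·1 + ½·2·1² = -8 m; v ends -7 m/s.
3–4 s: v starts -7 m/s; Δx = -7·1 + ½·8·1² = -3 m; v ends 1 m/s.
x(4) = 5 + Σ Δx = -22 m.

-22 m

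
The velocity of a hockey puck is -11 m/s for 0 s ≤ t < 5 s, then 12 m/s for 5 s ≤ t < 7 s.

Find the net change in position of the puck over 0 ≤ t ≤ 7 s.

Net displacement equals the area under the velocity-time graph (areas below the axis count negative).
0–5 s: -11 × 5 = -55 m
5–7 s: 12 × 2 = 24 m
Net displacement = -31 m

-31 m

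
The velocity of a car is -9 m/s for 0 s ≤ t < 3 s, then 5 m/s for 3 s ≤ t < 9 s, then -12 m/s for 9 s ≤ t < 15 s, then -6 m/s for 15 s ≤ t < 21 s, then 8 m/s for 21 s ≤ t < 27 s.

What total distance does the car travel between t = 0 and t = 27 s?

213 m

Distance (not displacement) is the total path length: add the absolute areas under v-t.
0–3 s: |-9| × 3 = 27 m
3–9 s: |5| × 6 = 30 m
9–15 s: |-12| × 6 = 72 m
15–21 s: |-6| × 6 = 36 m
21–27 s: |8| × 6 = 48 m
Total distance = 213 m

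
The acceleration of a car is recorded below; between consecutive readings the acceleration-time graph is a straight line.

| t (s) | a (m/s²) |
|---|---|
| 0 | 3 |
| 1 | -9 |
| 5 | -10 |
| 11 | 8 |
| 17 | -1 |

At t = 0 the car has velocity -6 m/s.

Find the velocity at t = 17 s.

-32 m/s

Δv equals the area under the a-t graph; then v = v₀ + Δv.
0–1 s: ½(3 + -9)(1) = -3 m/s
1–5 s: ½(-9 + -10)(4) = -38 m/s
5–11 s: ½(-10 + 8)(6) = -6 m/s
11–17 s: ½(8 + -1)(6) = 21 m/s
Δv = -26 m/s, so v(17) = -6 + (-26) = -32 m/s.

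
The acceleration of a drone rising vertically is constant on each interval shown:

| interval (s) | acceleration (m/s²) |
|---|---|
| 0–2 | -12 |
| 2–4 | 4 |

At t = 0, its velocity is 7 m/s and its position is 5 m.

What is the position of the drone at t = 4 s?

-31 m

On each constant-a segment, Δv = aΔt and Δx = v₀Δt + ½aΔt²; chain segment to segment.
0–2 s: v starts 7 m/s; Δx = 7·2 + ½·-12·2² = -10 m; v ends -17 m/s.
2–4 s: v starts -17 m/s; Δx = -17·2 + ½·4·2² = -26 m; v ends -9 m/s.
x(4) = 5 + Σ Δx = -31 m.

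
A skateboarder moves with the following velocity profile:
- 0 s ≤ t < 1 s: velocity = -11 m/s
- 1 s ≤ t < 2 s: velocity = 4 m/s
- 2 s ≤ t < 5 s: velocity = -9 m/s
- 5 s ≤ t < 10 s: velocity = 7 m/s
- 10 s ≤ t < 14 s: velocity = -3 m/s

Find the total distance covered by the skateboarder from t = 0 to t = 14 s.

Distance (not displacement) is the total path length: add the absolute areas under v-t.
0–1 s: |-11| × 1 = 11 m
1–2 s: |4| × 1 = 4 m
2–5 s: |-9| × 3 = 27 m
5–10 s: |7| × 5 = 35 m
10–14 s: |-3| × 4 = 12 m
Total distance = 89 m

89 m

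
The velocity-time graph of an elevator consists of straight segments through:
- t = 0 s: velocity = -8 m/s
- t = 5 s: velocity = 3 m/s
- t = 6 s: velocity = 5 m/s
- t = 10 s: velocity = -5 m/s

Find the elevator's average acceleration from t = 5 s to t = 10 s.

Average acceleration = Δv/Δt = (-5 − 3)/(10 − 5) = -1.6 m/s².

-1.6 m/s²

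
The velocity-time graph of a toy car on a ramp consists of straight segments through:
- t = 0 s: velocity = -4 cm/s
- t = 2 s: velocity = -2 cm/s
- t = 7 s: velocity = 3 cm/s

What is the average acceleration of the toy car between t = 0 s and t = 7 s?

1 cm/s²

Average acceleration = Δv/Δt = (3 − -4)/(7 − 0) = 1 cm/s².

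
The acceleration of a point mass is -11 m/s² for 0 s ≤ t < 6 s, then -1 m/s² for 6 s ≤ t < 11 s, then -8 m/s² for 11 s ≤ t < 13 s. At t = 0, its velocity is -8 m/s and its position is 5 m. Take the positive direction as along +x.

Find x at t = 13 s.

On each constant-a segment, Δv = aΔt and Δx = v₀Δt + ½aΔt²; chain segment to segment.
0–6 s: v starts -8 m/s; Δx = -8·6 + ½·-11·6² = -246 m; v ends -74 m/s.
6–11 s: v starts -74 m/s; Δx = -74·5 + ½·-1·5² = -382.5 m; v ends -79 m/s.
11–13 s: v starts -79 m/s; Δx = -79·2 + ½·-8·2² = -174 m; v ends -95 m/s.
x(13) = 5 + Σ Δx = -797.5 m.

-797.5 m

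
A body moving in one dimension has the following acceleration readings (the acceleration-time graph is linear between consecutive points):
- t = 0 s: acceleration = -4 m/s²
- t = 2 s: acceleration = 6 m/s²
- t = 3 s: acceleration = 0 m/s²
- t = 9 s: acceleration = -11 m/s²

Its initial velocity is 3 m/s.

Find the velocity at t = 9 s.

-25 m/s

Δv equals the area under the a-t graph; then v = v₀ + Δv.
0–2 s: ½(-4 + 6)(2) = 2 m/s
2–3 s: ½(6 + 0)(1) = 3 m/s
3–9 s: ½(0 + -11)(6) = -33 m/s
Δv = -28 m/s, so v(9) = 3 + (-28) = -25 m/s.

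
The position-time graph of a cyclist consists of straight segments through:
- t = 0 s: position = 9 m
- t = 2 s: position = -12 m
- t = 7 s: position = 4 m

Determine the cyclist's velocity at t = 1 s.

-10.5 m/s

Velocity is the slope of the x-t graph on 0–2 s: (-12 − 9)/(2 − 0) = -10.5 m/s.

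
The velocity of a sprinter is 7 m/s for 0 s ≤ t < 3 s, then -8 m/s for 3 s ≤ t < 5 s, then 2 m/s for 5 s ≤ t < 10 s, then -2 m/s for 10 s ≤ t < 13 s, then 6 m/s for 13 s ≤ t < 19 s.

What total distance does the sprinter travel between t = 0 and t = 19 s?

Distance (not displacement) is the total path length: add the absolute areas under v-t.
0–3 s: |7| × 3 = 21 m
3–5 s: |-8| × 2 = 16 m
5–10 s: |2| × 5 = 10 m
10–13 s: |-2| × 3 = 6 m
13–19 s: |6| × 6 = 36 m
Total distance = 89 m

89 m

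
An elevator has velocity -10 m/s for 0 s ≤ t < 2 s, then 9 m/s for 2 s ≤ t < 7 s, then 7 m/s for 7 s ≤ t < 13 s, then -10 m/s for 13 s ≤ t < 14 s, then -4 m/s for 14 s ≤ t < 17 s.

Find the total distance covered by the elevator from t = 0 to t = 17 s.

129 m

Total distance travelled is ∫|v| dt — sum the magnitudes of each area piece.
0–2 s: |-10| × 2 = 20 m
2–7 s: |9| × 5 = 45 m
7–13 s: |7| × 6 = 42 m
13–14 s: |-10| × 1 = 10 m
14–17 s: |-4| × 3 = 12 m
Total distance = 129 m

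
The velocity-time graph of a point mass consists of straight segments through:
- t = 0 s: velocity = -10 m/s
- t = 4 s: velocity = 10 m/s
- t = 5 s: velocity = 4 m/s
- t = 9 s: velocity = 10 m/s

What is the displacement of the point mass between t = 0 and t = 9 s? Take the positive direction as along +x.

Net displacement equals the area under the velocity-time graph (areas below the axis count negative).
0–4 s: ½(-10 + 10)(4) = 0 m
4–5 s: ½(10 + 4)(1) = 7 m
5–9 s: ½(4 + 10)(4) = 28 m
Net displacement = 35 m

35 m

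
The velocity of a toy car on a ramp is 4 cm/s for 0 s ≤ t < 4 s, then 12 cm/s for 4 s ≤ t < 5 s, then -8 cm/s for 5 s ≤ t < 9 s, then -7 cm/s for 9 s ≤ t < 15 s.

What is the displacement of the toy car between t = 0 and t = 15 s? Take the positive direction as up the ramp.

Net displacement equals the area under the velocity-time graph (areas below the axis count negative).
0–4 s: 4 × 4 = 16 cm
4–5 s: 12 × 1 = 12 cm
5–9 s: -8 × 4 = -32 cm
9–15 s: -7 × 6 = -42 cm
Net displacement = -46 cm

-46 cm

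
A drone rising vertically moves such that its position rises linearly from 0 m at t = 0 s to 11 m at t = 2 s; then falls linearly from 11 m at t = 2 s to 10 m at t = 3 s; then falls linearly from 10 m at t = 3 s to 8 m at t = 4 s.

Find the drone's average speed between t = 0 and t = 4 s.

3.5 m/s

Average speed = (total path length)/(elapsed time); on a piecewise-linear x-t graph the path length is Σ|Δx|.
0–2 s: |Δx| = |11 − 0| = 11 m
2–3 s: |Δx| = |10 − 11| = 1 m
3–4 s: |Δx| = |8 − 10| = 2 m
Total path = 14 m; average speed = 14/4 = 3.5 m/s.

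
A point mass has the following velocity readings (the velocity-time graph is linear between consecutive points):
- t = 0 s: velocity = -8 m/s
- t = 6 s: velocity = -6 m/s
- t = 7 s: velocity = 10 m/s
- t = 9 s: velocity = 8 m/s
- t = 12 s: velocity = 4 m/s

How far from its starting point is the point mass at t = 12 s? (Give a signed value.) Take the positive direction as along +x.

-4 m

Net displacement equals the area under the velocity-time graph (areas below the axis count negative).
0–6 s: ½(-8 + -6)(6) = -42 m
6–7 s: ½(-6 + 10)(1) = 2 m
7–9 s: ½(10 + 8)(2) = 18 m
9–12 s: ½(8 + 4)(3) = 18 m
Net displacement = -4 m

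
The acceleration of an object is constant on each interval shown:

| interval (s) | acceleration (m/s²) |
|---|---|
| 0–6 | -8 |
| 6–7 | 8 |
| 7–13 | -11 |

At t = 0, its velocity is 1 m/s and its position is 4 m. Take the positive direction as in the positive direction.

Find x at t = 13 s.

On each constant-a segment, Δv = aΔt and Δx = v₀Δt + ½aΔt²; chain segment to segment.
0–6 s: v starts 1 m/s; Δx = 1·6 + ½·-8·6² = -138 m; v ends -47 m/s.
6–7 s: v starts -47 m/s; Δx = -47·1 + ½·8·1² = -43 m; v ends -39 m/s.
7–13 s: v starts -39 m/s; Δx = -39·6 + ½·-11·6² = -432 m; v ends -105 m/s.
x(13) = 4 + Σ Δx = -609 m.

-609 m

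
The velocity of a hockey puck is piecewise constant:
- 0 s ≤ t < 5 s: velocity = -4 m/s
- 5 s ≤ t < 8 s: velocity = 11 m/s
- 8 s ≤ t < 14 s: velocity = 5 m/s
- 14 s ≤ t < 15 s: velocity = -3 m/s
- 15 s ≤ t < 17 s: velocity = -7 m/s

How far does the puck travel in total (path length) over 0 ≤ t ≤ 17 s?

Distance (not displacement) is the total path length: add the absolute areas under v-t.
0–5 s: |-4| × 5 = 20 m
5–8 s: |11| × 3 = 33 m
8–14 s: |5| × 6 = 30 m
14–15 s: |-3| × 1 = 3 m
15–17 s: |-7| × 2 = 14 m
Total distance = 100 m

100 m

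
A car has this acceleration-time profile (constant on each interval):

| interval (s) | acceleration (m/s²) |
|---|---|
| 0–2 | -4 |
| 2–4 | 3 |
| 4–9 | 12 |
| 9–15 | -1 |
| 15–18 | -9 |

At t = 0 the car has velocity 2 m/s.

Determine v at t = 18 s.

Δv equals the area under the a-t graph; then v = v₀ + Δv.
0–2 s: -4 × 2 = -8 m/s
2–4 s: 3 × 2 = 6 m/s
4–9 s: 12 × 5 = 60 m/s
9–15 s: -1 × 6 = -6 m/s
15–18 s: -9 × 3 = -27 m/s
Δv = 25 m/s, so v(18) = 2 + (25) = 27 m/s.

27 m/s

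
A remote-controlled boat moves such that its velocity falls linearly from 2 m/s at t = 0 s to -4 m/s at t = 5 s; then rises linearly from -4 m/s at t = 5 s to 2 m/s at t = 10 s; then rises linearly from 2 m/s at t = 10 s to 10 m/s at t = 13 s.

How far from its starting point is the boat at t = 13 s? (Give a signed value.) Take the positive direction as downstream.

8 m

Displacement is the signed area under the v-t curve.
0–5 s: ½(2 + -4)(5) = -5 m
5–10 s: ½(-4 + 2)(5) = -5 m
10–13 s: ½(2 + 10)(3) = 18 m
Net displacement = 8 m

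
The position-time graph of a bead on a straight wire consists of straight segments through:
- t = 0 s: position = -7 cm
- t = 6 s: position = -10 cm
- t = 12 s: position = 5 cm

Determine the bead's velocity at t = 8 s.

Velocity is the slope of the x-t graph on 6–12 s: (5 − -10)/(12 − 6) = 2.5 cm/s.

2.5 cm/s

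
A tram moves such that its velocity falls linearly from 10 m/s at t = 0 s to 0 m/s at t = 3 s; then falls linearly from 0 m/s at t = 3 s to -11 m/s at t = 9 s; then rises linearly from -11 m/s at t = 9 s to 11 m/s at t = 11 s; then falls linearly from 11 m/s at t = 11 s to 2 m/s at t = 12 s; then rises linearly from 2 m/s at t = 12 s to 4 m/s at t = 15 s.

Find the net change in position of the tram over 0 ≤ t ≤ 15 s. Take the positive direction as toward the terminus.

Displacement is the signed area under the v-t curve.
0–3 s: ½(10 + 0)(3) = 15 m
3–9 s: ½(0 + -11)(6) = -33 m
9–11 s: ½(-11 + 11)(2) = 0 m
11–12 s: ½(11 + 2)(1) = 6.5 m
12–15 s: ½(2 + 4)(3) = 9 m
Net displacement = -2.5 m

-2.5 m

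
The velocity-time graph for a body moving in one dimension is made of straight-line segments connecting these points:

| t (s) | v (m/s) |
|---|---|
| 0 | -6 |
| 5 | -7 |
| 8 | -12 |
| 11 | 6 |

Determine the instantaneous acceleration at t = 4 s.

-0.2 m/s²

Acceleration is the slope of the v-t graph on 0–5 s: (-7 − -6)/(5 − 0) = -0.2 m/s².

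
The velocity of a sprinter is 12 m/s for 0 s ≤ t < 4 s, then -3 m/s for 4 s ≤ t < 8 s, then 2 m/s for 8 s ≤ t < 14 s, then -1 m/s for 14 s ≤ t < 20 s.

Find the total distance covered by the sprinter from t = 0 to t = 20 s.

78 m

Distance (not displacement) is the total path length: add the absolute areas under v-t.
0–4 s: |12| × 4 = 48 m
4–8 s: |-3| × 4 = 12 m
8–14 s: |2| × 6 = 12 m
14–20 s: |-1| × 6 = 6 m
Total distance = 78 m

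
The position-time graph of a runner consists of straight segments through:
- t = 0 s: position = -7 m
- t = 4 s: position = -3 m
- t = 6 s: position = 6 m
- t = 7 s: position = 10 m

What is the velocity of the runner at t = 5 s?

4.5 m/s

Velocity is the slope of the x-t graph on 4–6 s: (6 − -3)/(6 − 4) = 4.5 m/s.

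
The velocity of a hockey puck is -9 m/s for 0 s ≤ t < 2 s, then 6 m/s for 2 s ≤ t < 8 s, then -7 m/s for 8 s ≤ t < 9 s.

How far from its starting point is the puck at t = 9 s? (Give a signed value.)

Net displacement equals the area under the velocity-time graph (areas below the axis count negative).
0–2 s: -9 × 2 = -18 m
2–8 s: 6 × 6 = 36 m
8–9 s: -7 × 1 = -7 m
Net displacement = 11 m

11 m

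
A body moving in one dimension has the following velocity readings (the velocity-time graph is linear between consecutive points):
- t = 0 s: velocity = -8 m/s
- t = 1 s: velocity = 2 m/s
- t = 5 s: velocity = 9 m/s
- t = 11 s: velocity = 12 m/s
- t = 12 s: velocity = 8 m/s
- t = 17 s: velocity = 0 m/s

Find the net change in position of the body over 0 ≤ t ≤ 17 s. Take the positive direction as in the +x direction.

112 m

Net displacement equals the area under the velocity-time graph (areas below the axis count negative).
0–1 s: ½(-8 + 2)(1) = -3 m
1–5 s: ½(2 + 9)(4) = 22 m
5–11 s: ½(9 + 12)(6) = 63 m
11–12 s: ½(12 + 8)(1) = 10 m
12–17 s: ½(8 + 0)(5) = 20 m
Net displacement = 112 m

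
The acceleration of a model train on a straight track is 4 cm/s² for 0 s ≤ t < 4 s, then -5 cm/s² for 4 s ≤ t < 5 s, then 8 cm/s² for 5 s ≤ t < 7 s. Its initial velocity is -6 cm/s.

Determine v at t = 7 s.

Δv equals the area under the a-t graph; then v = v₀ + Δv.
0–4 s: 4 × 4 = 16 cm/s
4–5 s: -5 × 1 = -5 cm/s
5–7 s: 8 × 2 = 16 cm/s
Δv = 27 cm/s, so v(7) = -6 + (27) = 21 cm/s.

21 cm/s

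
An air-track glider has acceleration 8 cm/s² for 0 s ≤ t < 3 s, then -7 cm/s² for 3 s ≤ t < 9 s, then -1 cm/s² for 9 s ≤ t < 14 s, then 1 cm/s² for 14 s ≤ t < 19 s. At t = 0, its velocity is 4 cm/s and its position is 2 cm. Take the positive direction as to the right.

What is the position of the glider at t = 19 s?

-73 cm

On each constant-a segment, Δv = aΔt and Δx = v₀Δt + ½aΔt²; chain segment to segment.
0–3 s: v starts 4 cm/s; Δx = 4·3 + ½·8·3² = 48 cm; v ends 28 cm/s.
3–9 s: v starts 28 cm/s; Δx = 28·6 + ½·-7·6² = 42 cm; v ends -14 cm/s.
9–14 s: v starts -14 cm/s; Δx = -14·5 + ½·-1·5² = -82.5 cm; v ends -19 cm/s.
14–19 s: v starts -19 cm/s; Δx = -19·5 + ½·1·5² = -82.5 cm; v ends -14 cm/s.
x(19) = 2 + Σ Δx = -73 cm.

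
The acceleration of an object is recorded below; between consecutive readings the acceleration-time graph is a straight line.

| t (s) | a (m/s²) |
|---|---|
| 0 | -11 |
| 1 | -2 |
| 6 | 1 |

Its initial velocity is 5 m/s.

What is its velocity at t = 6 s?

Δv equals the area under the a-t graph; then v = v₀ + Δv.
0–1 s: ½(-11 + -2)(1) = -6.5 m/s
1–6 s: ½(-2 + 1)(5) = -2.5 m/s
Δv = -9 m/s, so v(6) = 5 + (-9) = -4 m/s.

-4 m/s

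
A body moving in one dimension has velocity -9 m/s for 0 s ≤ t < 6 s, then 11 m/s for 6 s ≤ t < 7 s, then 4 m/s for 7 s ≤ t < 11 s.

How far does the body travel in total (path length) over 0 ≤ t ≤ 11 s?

Distance (not displacement) is the total path length: add the absolute areas under v-t.
0–6 s: |-9| × 6 = 54 m
6–7 s: |11| × 1 = 11 m
7–11 s: |4| × 4 = 16 m
Total distance = 81 m

81 m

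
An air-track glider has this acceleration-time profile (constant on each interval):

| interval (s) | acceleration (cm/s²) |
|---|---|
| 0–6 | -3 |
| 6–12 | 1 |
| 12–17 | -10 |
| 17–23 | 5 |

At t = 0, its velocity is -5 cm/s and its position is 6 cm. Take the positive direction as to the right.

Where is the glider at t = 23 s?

-720 cm

On each constant-a segment, Δv = aΔt and Δx = v₀Δt + ½aΔt²; chain segment to segment.
0–6 s: v starts -5 cm/s; Δx = -5·6 + ½·-3·6² = -84 cm; v ends -23 cm/s.
6–12 s: v starts -23 cm/s; Δx = -23·6 + ½·1·6² = -120 cm; v ends -17 cm/s.
12–17 s: v starts -17 cm/s; Δx = -17·5 + ½·-10·5² = -210 cm; v ends -67 cm/s.
17–23 s: v starts -67 cm/s; Δx = -67·6 + ½·5·6² = -312 cm; v ends -37 cm/s.
x(23) = 6 + Σ Δx = -720 cm.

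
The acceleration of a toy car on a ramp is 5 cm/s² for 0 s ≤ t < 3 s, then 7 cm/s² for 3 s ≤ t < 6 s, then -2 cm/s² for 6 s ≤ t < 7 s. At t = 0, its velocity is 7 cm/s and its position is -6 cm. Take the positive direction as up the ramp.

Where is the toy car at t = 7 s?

177 cm

On each constant-a segment, Δv = aΔt and Δx = v₀Δt + ½aΔt²; chain segment to segment.
0–3 s: v starts 7 cm/s; Δx = 7·3 + ½·5·3² = 43.5 cm; v ends 22 cm/s.
3–6 s: v starts 22 cm/s; Δx = 22·3 + ½·7·3² = 97.5 cm; v ends 43 cm/s.
6–7 s: v starts 43 cm/s; Δx = 43·1 + ½·-2·1² = 42 cm; v ends 41 cm/s.
x(7) = -6 + Σ Δx = 177 cm.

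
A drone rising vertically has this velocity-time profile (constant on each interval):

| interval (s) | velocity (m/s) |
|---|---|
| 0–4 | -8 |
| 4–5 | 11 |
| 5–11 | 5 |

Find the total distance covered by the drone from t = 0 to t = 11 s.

Total distance travelled is ∫|v| dt — sum the magnitudes of each area piece.
0–4 s: |-8| × 4 = 32 m
4–5 s: |11| × 1 = 11 m
5–11 s: |5| × 6 = 30 m
Total distance = 73 m

73 m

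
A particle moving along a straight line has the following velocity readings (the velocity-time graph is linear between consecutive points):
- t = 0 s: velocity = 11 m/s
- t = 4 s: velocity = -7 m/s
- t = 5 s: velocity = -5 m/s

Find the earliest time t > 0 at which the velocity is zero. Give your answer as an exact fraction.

t = 22/9 s

v changes sign on 0–4 s (from 11 to -7); the graph is linear there, so v = 0 at t = 0 + (-11)·(4 − 0)/(-7 − 11) = 22/9 s.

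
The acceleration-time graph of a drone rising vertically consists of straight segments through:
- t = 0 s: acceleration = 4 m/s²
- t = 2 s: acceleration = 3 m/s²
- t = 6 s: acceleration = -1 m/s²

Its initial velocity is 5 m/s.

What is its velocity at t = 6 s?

Δv equals the area under the a-t graph; then v = v₀ + Δv.
0–2 s: ½(4 + 3)(2) = 7 m/s
2–6 s: ½(3 + -1)(4) = 4 m/s
Δv = 11 m/s, so v(6) = 5 + (11) = 16 m/s.

16 m/s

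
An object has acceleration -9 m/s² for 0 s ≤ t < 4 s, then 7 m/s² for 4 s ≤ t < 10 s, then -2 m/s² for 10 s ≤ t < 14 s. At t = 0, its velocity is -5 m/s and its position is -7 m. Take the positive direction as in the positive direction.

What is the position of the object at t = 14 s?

-231 m

On each constant-a segment, Δv = aΔt and Δx = v₀Δt + ½aΔt²; chain segment to segment.
0–4 s: v starts -5 m/s; Δx = -5·4 + ½·-9·4² = -92 m; v ends -41 m/s.
4–10 s: v starts -41 m/s; Δx = -41·6 + ½·7·6² = -120 m; v ends 1 m/s.
10–14 s: v starts 1 m/s; Δx = 1·4 + ½·-2·4² = -12 m; v ends -7 m/s.
x(14) = -7 + Σ Δx = -231 m.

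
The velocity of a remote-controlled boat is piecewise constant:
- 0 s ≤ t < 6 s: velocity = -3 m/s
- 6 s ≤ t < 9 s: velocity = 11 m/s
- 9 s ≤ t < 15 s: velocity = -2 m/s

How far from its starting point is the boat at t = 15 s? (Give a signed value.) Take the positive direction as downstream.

Displacement is the signed area under the v-t curve.
0–6 s: -3 × 6 = -18 m
6–9 s: 11 × 3 = 33 m
9–15 s: -2 × 6 = -12 m
Net displacement = 3 m

3 m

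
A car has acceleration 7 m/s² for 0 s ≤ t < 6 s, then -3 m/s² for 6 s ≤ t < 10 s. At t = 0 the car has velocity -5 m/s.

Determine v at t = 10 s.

Δv equals the area under the a-t graph; then v = v₀ + Δv.
0–6 s: 7 × 6 = 42 m/s
6–10 s: -3 × 4 = -12 m/s
Δv = 30 m/s, so v(10) = -5 + (30) = 25 m/s.

25 m/s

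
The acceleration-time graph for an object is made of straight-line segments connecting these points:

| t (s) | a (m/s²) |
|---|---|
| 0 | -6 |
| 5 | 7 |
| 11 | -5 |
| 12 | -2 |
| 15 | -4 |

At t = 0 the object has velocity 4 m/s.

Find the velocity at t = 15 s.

Δv equals the area under the a-t graph; then v = v₀ + Δv.
0–5 s: ½(-6 + 7)(5) = 2.5 m/s
5–11 s: ½(7 + -5)(6) = 6 m/s
11–12 s: ½(-5 + -2)(1) = -3.5 m/s
12–15 s: ½(-2 + -4)(3) = -9 m/s
Δv = -4 m/s, so v(15) = 4 + (-4) = 0 m/s.

0 m/s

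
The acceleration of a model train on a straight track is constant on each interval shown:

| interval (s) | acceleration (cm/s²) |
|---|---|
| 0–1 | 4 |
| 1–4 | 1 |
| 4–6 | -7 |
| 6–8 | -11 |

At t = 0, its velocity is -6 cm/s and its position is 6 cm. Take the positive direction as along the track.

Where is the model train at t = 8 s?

On each constant-a segment, Δv = aΔt and Δx = v₀Δt + ½aΔt²; chain segment to segment.
0–1 s: v starts -6 cm/s; Δx = -6·1 + ½·4·1² = -4 cm; v ends -2 cm/s.
1–4 s: v starts -2 cm/s; Δx = -2·3 + ½·1·3² = -1.5 cm; v ends 1 cm/s.
4–6 s: v starts 1 cm/s; Δx = 1·2 + ½·-7·2² = -12 cm; v ends -13 cm/s.
6–8 s: v starts -13 cm/s; Δx = -13·2 + ½·-11·2² = -48 cm; v ends -35 cm/s.
x(8) = 6 + Σ Δx = -59.5 cm.

-59.5 cm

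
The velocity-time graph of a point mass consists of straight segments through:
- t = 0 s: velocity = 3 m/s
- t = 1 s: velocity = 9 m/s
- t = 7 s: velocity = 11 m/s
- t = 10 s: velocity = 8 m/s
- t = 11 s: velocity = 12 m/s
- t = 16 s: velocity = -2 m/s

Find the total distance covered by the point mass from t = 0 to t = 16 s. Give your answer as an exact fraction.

Distance (not displacement) is the total path length: add the absolute areas under v-t.
0–1 s: |½(3 + 9)(1)| = 6 m
1–7 s: |½(9 + 11)(6)| = 60 m
7–10 s: |½(11 + 8)(3)| = 28.5 m
10–11 s: |½(8 + 12)(1)| = 10 m
11–16 s: v = 0 at t = 107/7 s; triangle areas 180/7 + 5/7 = 185/7 m
Total distance = 1833/14 m

1833/14 m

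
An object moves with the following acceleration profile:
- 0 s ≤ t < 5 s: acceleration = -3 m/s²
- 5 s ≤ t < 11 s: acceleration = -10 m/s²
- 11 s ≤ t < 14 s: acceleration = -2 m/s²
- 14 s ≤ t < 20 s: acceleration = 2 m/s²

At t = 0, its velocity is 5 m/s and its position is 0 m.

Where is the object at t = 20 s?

On each constant-a segment, Δv = aΔt and Δx = v₀Δt + ½aΔt²; chain segment to segment.
0–5 s: v starts 5 m/s; Δx = 5·5 + ½·-3·5² = -12.5 m; v ends -10 m/s.
5–11 s: v starts -10 m/s; Δx = -10·6 + ½·-10·6² = -240 m; v ends -70 m/s.
11–14 s: v starts -70 m/s; Δx = -70·3 + ½·-2·3² = -219 m; v ends -76 m/s.
14–20 s: v starts -76 m/s; Δx = -76·6 + ½·2·6² = -420 m; v ends -64 m/s.
x(20) = 0 + Σ Δx = -891.5 m.

-891.5 m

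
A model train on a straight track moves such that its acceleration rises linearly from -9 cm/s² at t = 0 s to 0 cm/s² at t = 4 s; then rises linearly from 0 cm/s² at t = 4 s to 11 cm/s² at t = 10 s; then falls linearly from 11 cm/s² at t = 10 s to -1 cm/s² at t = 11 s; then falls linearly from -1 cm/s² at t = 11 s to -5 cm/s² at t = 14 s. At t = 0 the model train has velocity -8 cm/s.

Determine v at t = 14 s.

Δv equals the area under the a-t graph; then v = v₀ + Δv.
0–4 s: ½(-9 + 0)(4) = -18 cm/s
4–10 s: ½(0 + 11)(6) = 33 cm/s
10–11 s: ½(11 + -1)(1) = 5 cm/s
11–14 s: ½(-1 + -5)(3) = -9 cm/s
Δv = 11 cm/s, so v(14) = -8 + (11) = 3 cm/s.

3 cm/s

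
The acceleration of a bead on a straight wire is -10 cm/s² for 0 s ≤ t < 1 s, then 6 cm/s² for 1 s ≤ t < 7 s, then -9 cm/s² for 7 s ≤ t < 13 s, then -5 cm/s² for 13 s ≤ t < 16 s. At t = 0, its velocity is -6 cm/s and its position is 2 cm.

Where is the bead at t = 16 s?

-163.5 cm

On each constant-a segment, Δv = aΔt and Δx = v₀Δt + ½aΔt²; chain segment to segment.
0–1 s: v starts -6 cm/s; Δx = -6·1 + ½·-10·1² = -11 cm; v ends -16 cm/s.
1–7 s: v starts -16 cm/s; Δx = -16·6 + ½·6·6² = 12 cm; v ends 20 cm/s.
7–13 s: v starts 20 cm/s; Δx = 20·6 + ½·-9·6² = -42 cm; v ends -34 cm/s.
13–16 s: v starts -34 cm/s; Δx = -34·3 + ½·-5·3² = -124.5 cm; v ends -49 cm/s.
x(16) = 2 + Σ Δx = -163.5 cm.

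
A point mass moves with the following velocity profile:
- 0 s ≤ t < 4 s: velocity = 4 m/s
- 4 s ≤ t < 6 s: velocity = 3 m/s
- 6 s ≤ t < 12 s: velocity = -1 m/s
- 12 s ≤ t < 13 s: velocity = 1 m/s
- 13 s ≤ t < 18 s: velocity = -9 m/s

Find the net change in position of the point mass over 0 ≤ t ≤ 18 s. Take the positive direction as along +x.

Net displacement equals the area under the velocity-time graph (areas below the axis count negative).
0–4 s: 4 × 4 = 16 m
4–6 s: 3 × 2 = 6 m
6–12 s: -1 × 6 = -6 m
12–13 s: 1 × 1 = 1 m
13–18 s: -9 × 5 = -45 m
Net displacement = -28 m

-28 m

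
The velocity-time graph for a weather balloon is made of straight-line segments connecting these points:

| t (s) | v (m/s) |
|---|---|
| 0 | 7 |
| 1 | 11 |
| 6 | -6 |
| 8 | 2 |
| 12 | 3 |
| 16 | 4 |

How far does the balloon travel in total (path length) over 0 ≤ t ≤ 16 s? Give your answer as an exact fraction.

Total distance travelled is ∫|v| dt — sum the magnitudes of each area piece.
0–1 s: |½(7 + 11)(1)| = 9 m
1–6 s: v = 0 at t = 72/17 s; triangle areas 605/34 + 90/17 = 785/34 m
6–8 s: v = 0 at t = 7.5 s; triangle areas 4.5 + 0.5 = 5 m
8–12 s: |½(2 + 3)(4)| = 10 m
12–16 s: |½(3 + 4)(4)| = 14 m
Total distance = 2077/34 m

2077/34 m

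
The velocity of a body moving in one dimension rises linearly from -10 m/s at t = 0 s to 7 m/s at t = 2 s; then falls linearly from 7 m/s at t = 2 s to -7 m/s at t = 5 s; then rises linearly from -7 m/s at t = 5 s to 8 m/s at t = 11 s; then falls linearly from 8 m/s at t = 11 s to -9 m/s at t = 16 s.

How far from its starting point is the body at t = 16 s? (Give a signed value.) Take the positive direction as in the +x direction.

-2.5 m

Net displacement equals the area under the velocity-time graph (areas below the axis count negative).
0–2 s: ½(-10 + 7)(2) = -3 m
2–5 s: ½(7 + -7)(3) = 0 m
5–11 s: ½(-7 + 8)(6) = 3 m
11–16 s: ½(8 + -9)(5) = -2.5 m
Net displacement = -2.5 m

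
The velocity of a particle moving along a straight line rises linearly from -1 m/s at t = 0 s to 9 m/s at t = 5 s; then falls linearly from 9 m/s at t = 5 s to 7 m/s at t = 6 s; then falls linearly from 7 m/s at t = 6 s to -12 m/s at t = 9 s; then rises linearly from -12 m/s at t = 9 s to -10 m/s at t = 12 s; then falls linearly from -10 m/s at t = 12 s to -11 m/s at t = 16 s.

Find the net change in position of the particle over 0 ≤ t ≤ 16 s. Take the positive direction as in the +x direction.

-54.5 m

Displacement is the signed area under the v-t curve.
0–5 s: ½(-1 + 9)(5) = 20 m
5–6 s: ½(9 + 7)(1) = 8 m
6–9 s: ½(7 + -12)(3) = -7.5 m
9–12 s: ½(-12 + -10)(3) = -33 m
12–16 s: ½(-10 + -11)(4) = -42 m
Net displacement = -54.5 m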